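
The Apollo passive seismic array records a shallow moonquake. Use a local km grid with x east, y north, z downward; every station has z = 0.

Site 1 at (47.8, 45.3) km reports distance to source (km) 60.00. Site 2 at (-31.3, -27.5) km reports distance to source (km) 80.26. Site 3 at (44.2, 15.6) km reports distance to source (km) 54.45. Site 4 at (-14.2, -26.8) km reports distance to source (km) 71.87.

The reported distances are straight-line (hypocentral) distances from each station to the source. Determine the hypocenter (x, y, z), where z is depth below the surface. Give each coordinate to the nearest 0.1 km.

x ≈ 12.5 km, y ≈ 23.8 km, depth ≈ 43.5 km

Each station gives a sphere (x−x_i)² + (y−y_i)² + z² = d_i² (stations at z=0).
Subtracting the Site 1 sphere from Site 2 and Site 3: z² cancels, leaving linear equations in x and y:
-158.2 x − 145.6 y = -5442.66
-7.2 x − 59.4 y = -1504.73
Solving: x ≈ 12.481, y ≈ 23.819 km (keep extra digits for the depth step; rounded: 12.5, 23.8).
Then from the Site 1 sphere: z² = 60.00² − (x − 47.8)² − (y − 45.3)² with x = 12.481, y = 23.819, so z ≈ 43.487 ≈ 43.5 km.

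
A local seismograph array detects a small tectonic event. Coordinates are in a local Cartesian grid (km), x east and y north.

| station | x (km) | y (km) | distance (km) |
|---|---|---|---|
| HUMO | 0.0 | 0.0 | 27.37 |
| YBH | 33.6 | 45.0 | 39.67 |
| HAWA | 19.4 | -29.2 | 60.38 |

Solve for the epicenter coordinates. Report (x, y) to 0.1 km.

(-1.9, 27.3)

Circle about each station: x² + y² = 27.37²; (x − 33.6)² + (y − 45.0)² = 39.67²; (x − 19.4)² + (y + 29.2)² = 60.38².
Subtracting pairs of circle equations eliminates x²+y² and gives linear equations (the radical axes):
67.2 x + 90.0 y = 2329.37
38.8 x − 58.4 y = -1667.63
Solving the 2×2 system: x ≈ -1.9, y ≈ 27.3 km.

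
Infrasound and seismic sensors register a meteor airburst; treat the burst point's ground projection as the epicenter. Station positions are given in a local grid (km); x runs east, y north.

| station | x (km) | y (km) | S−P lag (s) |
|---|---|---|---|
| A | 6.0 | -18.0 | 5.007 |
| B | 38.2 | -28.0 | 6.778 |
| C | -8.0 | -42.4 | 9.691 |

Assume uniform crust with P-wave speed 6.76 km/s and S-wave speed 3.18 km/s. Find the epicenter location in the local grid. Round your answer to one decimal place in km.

Distance from S−P lag: d = Δt · v_P v_S / (v_P − v_S) = Δt · (6.76·3.18)/(6.76−3.18) ≈ 6.0047·Δt.
So d_A = 30.07, d_B = 40.70, d_C = 58.19 km.
Circle about each station: (x − 6.0)² + (y + 18.0)² = 30.07²; (x − 38.2)² + (y + 28.0)² = 40.70²; (x + 8.0)² + (y + 42.4)² = 58.19².
Subtracting pairs of circle equations eliminates x²+y² and gives linear equations (the radical axes):
64.4 x − 20.0 y = 1130.95
-28.0 x − 48.8 y = -980.11
Solving the 2×2 system: x ≈ 20.2, y ≈ 8.5 km.
Check against A (with the unrounded x, y): √((x − 6.0)²+(y + 18.0)²) = 30.06 ≈ 30.07 km. ✓

x ≈ 20.2 km, y ≈ 8.5 km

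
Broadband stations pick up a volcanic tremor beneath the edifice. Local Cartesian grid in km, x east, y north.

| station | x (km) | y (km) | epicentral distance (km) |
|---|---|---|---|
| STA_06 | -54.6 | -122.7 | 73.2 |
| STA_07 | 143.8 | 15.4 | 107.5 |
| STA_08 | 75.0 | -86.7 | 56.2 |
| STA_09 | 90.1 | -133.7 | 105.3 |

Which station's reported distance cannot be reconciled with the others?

STA_06

Solve using three stations at a time. Using STA_07, STA_08, STA_09 (subtract circle equations pairwise → linear system) gives (x, y) ≈ (49.5, -36.4).
Distances from that point to each station vs reported:
  STA_06: calculated 135.2 vs reported 73.2 → residual 62.0 km
  STA_07: calculated 107.6 vs reported 107.5 → residual 0.1 km
  STA_08: calculated 56.3 vs reported 56.2 → residual 0.1 km
  STA_09: calculated 105.4 vs reported 105.3 → residual 0.1 km
STA_07, STA_08, STA_09 are mutually consistent (residuals ≈ 0); STA_06 is off by 62.0 km.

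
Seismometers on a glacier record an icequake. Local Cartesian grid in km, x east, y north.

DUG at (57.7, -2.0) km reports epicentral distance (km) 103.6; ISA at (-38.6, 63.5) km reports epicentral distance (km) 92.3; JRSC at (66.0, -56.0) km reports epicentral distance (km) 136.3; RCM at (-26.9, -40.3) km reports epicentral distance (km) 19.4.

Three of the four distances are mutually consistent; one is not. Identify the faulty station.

JRSC

Solve using three stations at a time. Using DUG, ISA, RCM (subtract circle equations pairwise → linear system) gives (x, y) ≈ (-42.4, -28.7).
Distances from that point to each station vs reported:
  DUG: calculated 103.6 vs reported 103.6 → residual 0.0 km
  ISA: calculated 92.3 vs reported 92.3 → residual 0.0 km
  JRSC: calculated 111.8 vs reported 136.3 → residual 24.5 km
  RCM: calculated 19.3 vs reported 19.4 → residual 0.1 km
DUG, ISA, RCM are mutually consistent (residuals ≈ 0); JRSC is off by 24.5 km.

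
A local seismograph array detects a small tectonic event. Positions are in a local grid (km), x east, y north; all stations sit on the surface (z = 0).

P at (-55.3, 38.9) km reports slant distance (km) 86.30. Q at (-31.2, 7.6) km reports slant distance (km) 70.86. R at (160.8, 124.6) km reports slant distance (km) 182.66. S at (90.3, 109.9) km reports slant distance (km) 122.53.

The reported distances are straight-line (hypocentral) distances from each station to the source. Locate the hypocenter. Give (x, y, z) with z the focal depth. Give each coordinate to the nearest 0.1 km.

x ≈ 13.9 km, y ≈ 28.5 km, depth ≈ 50.5 km

Each station gives a sphere (x−x_i)² + (y−y_i)² + z² = d_i² (stations at z=0).
Subtracting the P sphere from Q and R: z² cancels, leaving linear equations in x and y:
48.2 x − 62.6 y = -1113.55
432.2 x + 171.4 y = 10893.51
Solving: x ≈ 13.905, y ≈ 28.494 km (keep extra digits for the depth step; rounded: 13.9, 28.5).
Then from the P sphere: z² = 86.30² − (x + 55.3)² − (y − 38.9)² with x = 13.905, y = 28.494, so z ≈ 50.498 ≈ 50.5 km.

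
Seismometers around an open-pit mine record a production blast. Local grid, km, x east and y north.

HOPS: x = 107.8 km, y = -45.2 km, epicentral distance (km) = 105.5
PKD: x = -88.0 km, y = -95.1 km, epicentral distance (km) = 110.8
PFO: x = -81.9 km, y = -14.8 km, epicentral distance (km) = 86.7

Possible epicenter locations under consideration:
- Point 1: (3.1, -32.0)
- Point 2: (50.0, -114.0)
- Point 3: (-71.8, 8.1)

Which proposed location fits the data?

For each candidate, compare |candidate − station| to the reported distance:
Point 1: residuals HOPS 0.0, PKD 0.0, PFO 0.0 → max 0.0 km
Point 2: residuals HOPS 15.6, PKD 28.5, PFO 78.3 → max 78.3 km
Point 3: residuals HOPS 81.8, PKD 6.3, PFO 61.7 → max 81.8 km
Only Point 1 has all residuals ≈ 0.

Point 1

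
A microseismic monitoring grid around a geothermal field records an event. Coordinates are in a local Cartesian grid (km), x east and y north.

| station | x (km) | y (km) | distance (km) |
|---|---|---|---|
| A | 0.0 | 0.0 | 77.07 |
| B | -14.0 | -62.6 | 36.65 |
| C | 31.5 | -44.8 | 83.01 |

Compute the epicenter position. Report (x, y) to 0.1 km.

x ≈ -50.4 km, y ≈ -58.3 km

Circle about each station: x² + y² = 77.07²; (x + 14.0)² + (y + 62.6)² = 36.65²; (x − 31.5)² + (y + 44.8)² = 83.01².
Subtracting pairs of circle equations eliminates x²+y² and gives linear equations (the radical axes):
-28.0 x − 125.2 y = 8711.32
63.0 x − 89.6 y = 2048.41
Solving the 2×2 system: x ≈ -50.4, y ≈ -58.3 km.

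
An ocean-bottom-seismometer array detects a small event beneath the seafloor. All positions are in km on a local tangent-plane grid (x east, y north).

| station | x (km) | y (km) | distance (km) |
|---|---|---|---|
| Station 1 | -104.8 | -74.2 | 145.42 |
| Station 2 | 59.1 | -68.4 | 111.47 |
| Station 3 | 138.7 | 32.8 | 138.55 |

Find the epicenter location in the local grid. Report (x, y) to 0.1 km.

Circle about each station: (x + 104.8)² + (y + 74.2)² = 145.42²; (x − 59.1)² + (y + 68.4)² = 111.47²; (x − 138.7)² + (y − 32.8)² = 138.55².
Subtracting the Station 1 equation from the Station 2 and Station 3 equations removes the quadratic terms:
327.8 x + 11.6 y = 404.11
487.0 x + 214.0 y = 5775.72
Solving the 2×2 system: x ≈ 0.3, y ≈ 26.3 km.

0.3 km east, 26.3 km north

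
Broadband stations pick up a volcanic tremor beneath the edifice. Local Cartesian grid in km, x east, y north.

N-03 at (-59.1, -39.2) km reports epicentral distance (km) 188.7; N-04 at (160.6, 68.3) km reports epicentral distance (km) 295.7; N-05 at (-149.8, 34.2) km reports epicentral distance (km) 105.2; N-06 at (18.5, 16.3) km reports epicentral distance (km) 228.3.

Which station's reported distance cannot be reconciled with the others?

Solve using three stations at a time. Using N-03, N-04, N-05 (subtract circle equations pairwise → linear system) gives (x, y) ≈ (-127.0, 136.8).
Distances from that point to each station vs reported:
  N-03: calculated 188.6 vs reported 188.7 → residual 0.1 km
  N-04: calculated 295.7 vs reported 295.7 → residual 0.0 km
  N-05: calculated 105.1 vs reported 105.2 → residual 0.1 km
  N-06: calculated 188.9 vs reported 228.3 → residual 39.4 km
N-03, N-04, N-05 are mutually consistent (residuals ≈ 0); N-06 is off by 39.4 km.

N-06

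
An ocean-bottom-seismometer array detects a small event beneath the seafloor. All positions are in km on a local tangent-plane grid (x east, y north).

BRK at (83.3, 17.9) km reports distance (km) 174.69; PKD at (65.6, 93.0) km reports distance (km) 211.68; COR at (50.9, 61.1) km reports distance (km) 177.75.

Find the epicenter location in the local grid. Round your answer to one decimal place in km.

(-66.0, -72.8)

Circle about each station: (x − 83.3)² + (y − 17.9)² = 174.69²; (x − 65.6)² + (y − 93.0)² = 211.68²; (x − 50.9)² + (y − 61.1)² = 177.75².
Subtracting pairs of circle equations eliminates x²+y² and gives linear equations (the radical axes):
-35.4 x + 150.2 y = -8598.77
-64.8 x + 86.4 y = -2013.75
Solving the 2×2 system: x ≈ -66.0, y ≈ -72.8 km.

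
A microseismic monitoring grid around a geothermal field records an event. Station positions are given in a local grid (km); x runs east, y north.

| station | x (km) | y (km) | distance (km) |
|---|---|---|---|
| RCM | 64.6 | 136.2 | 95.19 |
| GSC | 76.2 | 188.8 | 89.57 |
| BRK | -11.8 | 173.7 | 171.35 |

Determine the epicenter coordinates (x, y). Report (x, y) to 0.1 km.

Circle about each station: (x − 64.6)² + (y − 136.2)² = 95.19²; (x − 76.2)² + (y − 188.8)² = 89.57²; (x + 11.8)² + (y − 173.7)² = 171.35².
Subtracting the RCM equation from the GSC and BRK equations removes the quadratic terms:
23.2 x + 105.2 y = 19766.63
-152.8 x + 75.0 y = -12712.36
Solving the 2×2 system: x ≈ 158.3, y ≈ 153.0 km.

158.3 km east, 153.0 km north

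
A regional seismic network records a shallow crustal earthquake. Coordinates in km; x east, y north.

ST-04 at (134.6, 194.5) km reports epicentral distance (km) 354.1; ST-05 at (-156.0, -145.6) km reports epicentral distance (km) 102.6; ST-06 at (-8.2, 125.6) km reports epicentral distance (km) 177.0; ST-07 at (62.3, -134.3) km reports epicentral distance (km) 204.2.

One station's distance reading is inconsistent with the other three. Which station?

ST-06

Solve using three stations at a time. Using ST-04, ST-05, ST-07 (subtract circle equations pairwise → linear system) gives (x, y) ≈ (-123.0, -48.5).
Distances from that point to each station vs reported:
  ST-04: calculated 354.1 vs reported 354.1 → residual 0.0 km
  ST-05: calculated 102.6 vs reported 102.6 → residual 0.0 km
  ST-06: calculated 208.5 vs reported 177.0 → residual 31.5 km
  ST-07: calculated 204.2 vs reported 204.2 → residual 0.0 km
ST-04, ST-05, ST-07 are mutually consistent (residuals ≈ 0); ST-06 is off by 31.5 km.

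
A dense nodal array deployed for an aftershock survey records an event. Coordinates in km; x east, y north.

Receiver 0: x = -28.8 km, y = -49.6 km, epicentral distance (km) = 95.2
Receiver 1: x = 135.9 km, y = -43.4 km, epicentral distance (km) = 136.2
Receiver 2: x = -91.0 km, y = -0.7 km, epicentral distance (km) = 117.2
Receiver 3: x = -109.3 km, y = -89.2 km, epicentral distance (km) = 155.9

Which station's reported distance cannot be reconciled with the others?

Receiver 3

Solve using three stations at a time. Using Receiver 0, Receiver 1, Receiver 2 (subtract circle equations pairwise → linear system) gives (x, y) ≈ (21.8, 31.0).
Distances from that point to each station vs reported:
  Receiver 0: calculated 95.2 vs reported 95.2 → residual 0.0 km
  Receiver 1: calculated 136.2 vs reported 136.2 → residual 0.0 km
  Receiver 2: calculated 117.2 vs reported 117.2 → residual 0.0 km
  Receiver 3: calculated 177.9 vs reported 155.9 → residual 22.0 km
Receiver 0, Receiver 1, Receiver 2 are mutually consistent (residuals ≈ 0); Receiver 3 is off by 22.0 km.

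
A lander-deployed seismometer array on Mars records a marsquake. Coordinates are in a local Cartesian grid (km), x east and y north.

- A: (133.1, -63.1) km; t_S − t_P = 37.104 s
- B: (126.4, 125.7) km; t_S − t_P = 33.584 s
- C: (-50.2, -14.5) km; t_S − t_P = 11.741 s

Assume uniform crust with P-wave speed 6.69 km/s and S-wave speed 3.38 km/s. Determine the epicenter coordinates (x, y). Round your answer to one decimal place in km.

Distance from S−P lag: d = Δt · v_P v_S / (v_P − v_S) = Δt · (6.69·3.38)/(6.69−3.38) ≈ 6.8315·Δt.
So d_A = 253.48, d_B = 229.43, d_C = 80.21 km.
Circle about each station: (x − 133.1)² + (y + 63.1)² = 253.48²; (x − 126.4)² + (y − 125.7)² = 229.43²; (x + 50.2)² + (y + 14.5)² = 80.21².
Subtracting the A equation from the B and C equations removes the quadratic terms:
-13.4 x + 377.6 y = 21694.22
-366.6 x + 97.2 y = 38851.54
Solving the 2×2 system: x ≈ -91.6, y ≈ 54.2 km.

-91.6 km east, 54.2 km north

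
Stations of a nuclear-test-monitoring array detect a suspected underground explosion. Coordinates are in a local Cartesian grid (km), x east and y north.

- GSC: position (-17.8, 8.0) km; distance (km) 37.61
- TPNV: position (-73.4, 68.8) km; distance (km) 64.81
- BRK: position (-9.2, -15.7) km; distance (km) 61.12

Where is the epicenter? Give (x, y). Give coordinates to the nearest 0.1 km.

-13.0 km east, 45.3 km north

Circle about each station: (x + 17.8)² + (y − 8.0)² = 37.61²; (x + 73.4)² + (y − 68.8)² = 64.81²; (x + 9.2)² + (y + 15.7)² = 61.12².
Subtracting pairs of circle equations eliminates x²+y² and gives linear equations (the radical axes):
-111.2 x + 121.6 y = 6954.34
17.2 x − 47.4 y = -2370.85
Solving the 2×2 system: x ≈ -13.0, y ≈ 45.3 km.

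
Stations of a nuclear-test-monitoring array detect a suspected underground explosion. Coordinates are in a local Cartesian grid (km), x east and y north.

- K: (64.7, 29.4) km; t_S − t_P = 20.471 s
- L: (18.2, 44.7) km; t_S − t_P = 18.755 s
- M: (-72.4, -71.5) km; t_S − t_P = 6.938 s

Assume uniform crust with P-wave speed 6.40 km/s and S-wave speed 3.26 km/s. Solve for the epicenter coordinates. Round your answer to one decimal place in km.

x ≈ -26.3 km, y ≈ -71.7 km

Distance from S−P lag: d = Δt · v_P v_S / (v_P − v_S) = Δt · (6.40·3.26)/(6.40−3.26) ≈ 6.6446·Δt.
So d_K = 136.02, d_L = 124.62, d_M = 46.10 km.
Circle about each station: (x − 64.7)² + (y − 29.4)² = 136.02²; (x − 18.2)² + (y − 44.7)² = 124.62²; (x + 72.4)² + (y + 71.5)² = 46.10².
Subtracting the K equation from the L and M equations removes the quadratic terms:
-93.0 x + 30.6 y = 250.18
-274.2 x − 201.8 y = 21679.79
Solving the 2×2 system: x ≈ -26.3, y ≈ -71.7 km.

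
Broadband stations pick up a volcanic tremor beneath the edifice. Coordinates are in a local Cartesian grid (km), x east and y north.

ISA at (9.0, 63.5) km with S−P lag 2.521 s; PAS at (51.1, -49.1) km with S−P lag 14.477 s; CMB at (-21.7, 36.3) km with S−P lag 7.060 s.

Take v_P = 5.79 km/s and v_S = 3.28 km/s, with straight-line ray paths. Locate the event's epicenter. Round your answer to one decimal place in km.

Distance from S−P lag: d = Δt · v_P v_S / (v_P − v_S) = Δt · (5.79·3.28)/(5.79−3.28) ≈ 7.5662·Δt.
So d_ISA = 19.07, d_PAS = 109.54, d_CMB = 53.42 km.
Circle about each station: (x − 9.0)² + (y − 63.5)² = 19.07²; (x − 51.1)² + (y + 49.1)² = 109.54²; (x + 21.7)² + (y − 36.3)² = 53.42².
Subtracting the ISA equation from the PAS and CMB equations removes the quadratic terms:
84.2 x − 225.2 y = -10726.58
-61.4 x − 54.4 y = -4814.70
Solving the 2×2 system: x ≈ 27.2, y ≈ 57.8 km.
Check against ISA (with the unrounded x, y): √((x − 9.0)²+(y − 63.5)²) = 19.07 ≈ 19.07 km. ✓

27.2 km east, 57.8 km north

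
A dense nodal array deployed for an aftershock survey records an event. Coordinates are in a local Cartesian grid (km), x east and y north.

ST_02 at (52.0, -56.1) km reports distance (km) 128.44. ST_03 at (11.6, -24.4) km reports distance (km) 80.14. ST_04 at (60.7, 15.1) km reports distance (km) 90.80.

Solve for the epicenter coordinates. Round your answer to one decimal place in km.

Circle about each station: (x − 52.0)² + (y + 56.1)² = 128.44²; (x − 11.6)² + (y + 24.4)² = 80.14²; (x − 60.7)² + (y − 15.1)² = 90.80².
Subtracting pairs of circle equations eliminates x²+y² and gives linear equations (the radical axes):
-80.8 x + 63.4 y = 4953.12
17.4 x + 142.4 y = 6313.48
Solving the 2×2 system: x ≈ -24.2, y ≈ 47.3 km.

x ≈ -24.2 km, y ≈ 47.3 km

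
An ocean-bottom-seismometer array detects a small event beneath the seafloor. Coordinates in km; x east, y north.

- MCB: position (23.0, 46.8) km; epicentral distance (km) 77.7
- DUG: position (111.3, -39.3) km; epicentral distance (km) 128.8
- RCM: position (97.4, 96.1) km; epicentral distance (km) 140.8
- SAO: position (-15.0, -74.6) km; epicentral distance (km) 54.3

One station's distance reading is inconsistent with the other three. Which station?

Solve using three stations at a time. Using MCB, DUG, SAO (subtract circle equations pairwise → linear system) gives (x, y) ≈ (-16.1, -20.3).
Distances from that point to each station vs reported:
  MCB: calculated 77.7 vs reported 77.7 → residual 0.0 km
  DUG: calculated 128.8 vs reported 128.8 → residual 0.0 km
  RCM: calculated 162.6 vs reported 140.8 → residual 21.8 km
  SAO: calculated 54.3 vs reported 54.3 → residual 0.0 km
MCB, DUG, SAO are mutually consistent (residuals ≈ 0); RCM is off by 21.8 km.

RCM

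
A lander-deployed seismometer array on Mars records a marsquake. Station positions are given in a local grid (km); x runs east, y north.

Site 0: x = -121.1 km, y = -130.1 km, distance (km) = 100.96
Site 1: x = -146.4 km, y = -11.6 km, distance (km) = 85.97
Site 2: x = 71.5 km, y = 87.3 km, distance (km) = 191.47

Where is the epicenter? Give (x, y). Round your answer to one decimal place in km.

x ≈ -67.1 km, y ≈ -44.8 km

Circle about each station: (x + 121.1)² + (y + 130.1)² = 100.96²; (x + 146.4)² + (y + 11.6)² = 85.97²; (x − 71.5)² + (y − 87.3)² = 191.47².
Subtracting pairs of circle equations eliminates x²+y² and gives linear equations (the radical axes):
-50.6 x + 237.0 y = -7221.62
385.2 x + 434.8 y = -45325.52
Solving the 2×2 system: x ≈ -67.1, y ≈ -44.8 km.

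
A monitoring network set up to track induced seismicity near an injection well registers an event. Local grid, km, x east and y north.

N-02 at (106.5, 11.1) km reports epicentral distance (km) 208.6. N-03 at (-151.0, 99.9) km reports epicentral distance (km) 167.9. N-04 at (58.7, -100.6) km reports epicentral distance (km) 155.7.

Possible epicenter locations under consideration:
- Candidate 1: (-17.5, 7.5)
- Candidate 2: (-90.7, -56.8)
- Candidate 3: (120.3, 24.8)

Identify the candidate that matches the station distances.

For each candidate, compare |candidate − station| to the reported distance:
Candidate 1: residuals N-02 84.5, N-03 5.5, N-04 23.4 → max 84.5 km
Candidate 2: residuals N-02 0.0, N-03 0.0, N-04 0.0 → max 0.0 km
Candidate 3: residuals N-02 189.2, N-03 113.6, N-04 16.0 → max 189.2 km
Only Candidate 2 has all residuals ≈ 0.

Candidate 2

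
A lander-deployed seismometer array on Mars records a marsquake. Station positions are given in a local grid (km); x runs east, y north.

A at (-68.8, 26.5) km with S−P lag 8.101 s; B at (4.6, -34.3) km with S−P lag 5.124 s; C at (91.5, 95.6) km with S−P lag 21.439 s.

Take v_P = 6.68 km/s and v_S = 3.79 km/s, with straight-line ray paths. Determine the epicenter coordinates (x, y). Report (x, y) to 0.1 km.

Distance from S−P lag: d = Δt · v_P v_S / (v_P − v_S) = Δt · (6.68·3.79)/(6.68−3.79) ≈ 8.7603·Δt.
So d_A = 70.97, d_B = 44.89, d_C = 187.81 km.
Circle about each station: (x + 68.8)² + (y − 26.5)² = 70.97²; (x − 4.6)² + (y + 34.3)² = 44.89²; (x − 91.5)² + (y − 95.6)² = 187.81².
Subtracting pairs of circle equations eliminates x²+y² and gives linear equations (the radical axes):
146.8 x − 121.6 y = -1216.41
320.6 x + 138.2 y = -18159.94
Solving the 2×2 system: x ≈ -40.1, y ≈ -38.4 km.

x ≈ -40.1 km, y ≈ -38.4 km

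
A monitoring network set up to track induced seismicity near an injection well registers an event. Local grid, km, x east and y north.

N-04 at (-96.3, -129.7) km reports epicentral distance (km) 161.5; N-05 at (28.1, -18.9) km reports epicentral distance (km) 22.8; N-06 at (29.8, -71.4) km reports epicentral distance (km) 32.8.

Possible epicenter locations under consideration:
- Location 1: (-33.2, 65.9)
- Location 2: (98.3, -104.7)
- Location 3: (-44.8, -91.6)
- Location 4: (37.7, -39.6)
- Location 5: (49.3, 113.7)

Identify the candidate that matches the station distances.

For each candidate, compare |candidate − station| to the reported distance:
Location 1: residuals N-04 44.0, N-05 81.8, N-06 118.3 → max 118.3 km
Location 2: residuals N-04 34.7, N-05 88.1, N-06 43.4 → max 88.1 km
Location 3: residuals N-04 97.4, N-05 80.2, N-06 44.5 → max 97.4 km
Location 4: residuals N-04 0.0, N-05 0.0, N-06 0.0 → max 0.0 km
Location 5: residuals N-04 122.1, N-05 111.5, N-06 153.3 → max 153.3 km
Only Location 4 has all residuals ≈ 0.

Location 4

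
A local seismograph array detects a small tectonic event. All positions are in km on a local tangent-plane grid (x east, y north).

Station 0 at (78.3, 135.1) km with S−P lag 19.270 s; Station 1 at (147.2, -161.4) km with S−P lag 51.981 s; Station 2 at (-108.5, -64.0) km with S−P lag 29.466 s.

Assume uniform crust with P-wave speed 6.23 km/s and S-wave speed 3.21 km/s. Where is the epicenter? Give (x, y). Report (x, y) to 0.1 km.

Distance from S−P lag: d = Δt · v_P v_S / (v_P − v_S) = Δt · (6.23·3.21)/(6.23−3.21) ≈ 6.6220·Δt.
So d_Station 0 = 127.61, d_Station 1 = 344.22, d_Station 2 = 195.12 km.
Circle about each station: (x − 78.3)² + (y − 135.1)² = 127.61²; (x − 147.2)² + (y + 161.4)² = 344.22²; (x + 108.5)² + (y + 64.0)² = 195.12².
Subtracting pairs of circle equations eliminates x²+y² and gives linear equations (the radical axes):
137.8 x − 593.0 y = -78868.20
-373.6 x − 398.2 y = -30302.15
Solving the 2×2 system: x ≈ -48.6, y ≈ 121.7 km.
Check against Station 0 (with the unrounded x, y): √((x − 78.3)²+(y − 135.1)²) = 127.61 ≈ 127.61 km. ✓

-48.6 km east, 121.7 km north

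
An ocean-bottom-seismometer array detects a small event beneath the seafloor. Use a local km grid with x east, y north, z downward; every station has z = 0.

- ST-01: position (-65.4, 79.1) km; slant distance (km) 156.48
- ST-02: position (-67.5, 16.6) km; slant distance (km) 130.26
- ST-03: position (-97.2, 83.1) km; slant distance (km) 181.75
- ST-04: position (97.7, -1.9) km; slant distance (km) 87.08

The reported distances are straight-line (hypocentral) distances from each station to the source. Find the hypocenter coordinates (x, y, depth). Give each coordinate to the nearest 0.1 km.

Each station gives a sphere (x−x_i)² + (y−y_i)² + z² = d_i² (stations at z=0).
Subtracting the ST-01 sphere from ST-02 and ST-03: z² cancels, leaving linear equations in x and y:
-4.2 x − 125.0 y = 1816.16
-63.6 x + 8.0 y = -2727.59
Solving: x ≈ 40.886, y ≈ -15.903 km (keep extra digits for the depth step; rounded: 40.9, -15.9).
Then from the ST-01 sphere: z² = 156.48² − (x + 65.4)² − (y − 79.1)² with x = 40.886, y = -15.903, so z ≈ 64.527 ≈ 64.5 km.

x ≈ 40.9 km, y ≈ -15.9 km, depth ≈ 64.5 km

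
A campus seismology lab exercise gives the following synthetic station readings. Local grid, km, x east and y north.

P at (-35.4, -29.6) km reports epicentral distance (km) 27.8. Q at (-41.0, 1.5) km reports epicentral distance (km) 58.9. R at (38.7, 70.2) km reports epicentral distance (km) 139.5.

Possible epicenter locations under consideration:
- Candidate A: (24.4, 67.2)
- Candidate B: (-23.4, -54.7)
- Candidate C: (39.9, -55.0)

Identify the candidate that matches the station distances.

For each candidate, compare |candidate − station| to the reported distance:
Candidate A: residuals P 86.0, Q 33.8, R 124.9 → max 124.9 km
Candidate B: residuals P 0.0, Q 0.0, R 0.0 → max 0.0 km
Candidate C: residuals P 51.7, Q 39.8, R 14.3 → max 51.7 km
Only Candidate B has all residuals ≈ 0.

Candidate B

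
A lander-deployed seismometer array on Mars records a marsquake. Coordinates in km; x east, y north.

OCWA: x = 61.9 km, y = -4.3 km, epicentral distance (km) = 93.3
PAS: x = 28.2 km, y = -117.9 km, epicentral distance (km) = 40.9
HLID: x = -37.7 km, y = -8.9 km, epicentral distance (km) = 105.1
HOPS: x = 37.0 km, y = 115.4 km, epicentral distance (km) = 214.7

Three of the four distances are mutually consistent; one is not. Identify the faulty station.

Solve using three stations at a time. Using OCWA, PAS, HOPS (subtract circle equations pairwise → linear system) gives (x, y) ≈ (63.9, -97.6).
Distances from that point to each station vs reported:
  OCWA: calculated 93.4 vs reported 93.3 → residual 0.1 km
  PAS: calculated 41.0 vs reported 40.9 → residual 0.1 km
  HLID: calculated 134.9 vs reported 105.1 → residual 29.8 km
  HOPS: calculated 214.7 vs reported 214.7 → residual 0.0 km
OCWA, PAS, HOPS are mutually consistent (residuals ≈ 0); HLID is off by 29.8 km.

HLID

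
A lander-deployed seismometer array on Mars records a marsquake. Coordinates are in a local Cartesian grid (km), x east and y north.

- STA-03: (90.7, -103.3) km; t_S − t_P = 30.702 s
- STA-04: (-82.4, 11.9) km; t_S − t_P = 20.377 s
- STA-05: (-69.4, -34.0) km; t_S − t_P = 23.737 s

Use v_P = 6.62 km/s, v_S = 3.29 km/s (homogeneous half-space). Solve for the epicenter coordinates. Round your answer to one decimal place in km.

Distance from S−P lag: d = Δt · v_P v_S / (v_P − v_S) = Δt · (6.62·3.29)/(6.62−3.29) ≈ 6.5405·Δt.
So d_STA-03 = 200.81, d_STA-04 = 133.28, d_STA-05 = 155.25 km.
Circle about each station: (x − 90.7)² + (y + 103.3)² = 200.81²; (x + 82.4)² + (y − 11.9)² = 133.28²; (x + 69.4)² + (y + 34.0)² = 155.25².
Subtracting the STA-03 equation from the STA-04 and STA-05 equations removes the quadratic terms:
-346.2 x + 230.4 y = 10595.09
-320.2 x + 138.6 y = 3297.07
Solving the 2×2 system: x ≈ 27.5, y ≈ 87.3 km.

27.5 km east, 87.3 km north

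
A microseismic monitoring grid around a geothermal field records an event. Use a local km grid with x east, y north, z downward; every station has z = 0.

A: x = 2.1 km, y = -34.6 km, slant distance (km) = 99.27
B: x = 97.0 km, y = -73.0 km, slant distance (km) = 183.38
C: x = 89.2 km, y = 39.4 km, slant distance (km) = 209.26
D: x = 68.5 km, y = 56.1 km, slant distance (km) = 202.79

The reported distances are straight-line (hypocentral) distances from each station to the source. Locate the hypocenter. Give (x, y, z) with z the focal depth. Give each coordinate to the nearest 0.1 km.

Each station gives a sphere (x−x_i)² + (y−y_i)² + z² = d_i² (stations at z=0).
Subtracting the A sphere from B and C: z² cancels, leaving linear equations in x and y:
189.8 x − 76.8 y = -10237.26
174.2 x + 148.0 y = -25627.78
Solving: x ≈ -83.998, y ≈ -74.292 km (keep extra digits for the depth step; rounded: -84.0, -74.3).
Then from the A sphere: z² = 99.27² − (x − 2.1)² − (y + 34.6)² with x = -83.998, y = -74.292, so z ≈ 29.431 ≈ 29.4 km.

x ≈ -84.0 km, y ≈ -74.3 km, depth ≈ 29.4 km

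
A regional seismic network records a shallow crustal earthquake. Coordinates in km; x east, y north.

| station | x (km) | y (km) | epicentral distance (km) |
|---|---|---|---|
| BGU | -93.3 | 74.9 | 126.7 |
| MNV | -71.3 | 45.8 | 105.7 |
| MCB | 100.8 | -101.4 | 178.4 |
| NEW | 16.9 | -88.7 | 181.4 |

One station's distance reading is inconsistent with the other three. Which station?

NEW

Solve using three stations at a time. Using BGU, MNV, MCB (subtract circle equations pairwise → linear system) gives (x, y) ≈ (32.9, 63.6).
Distances from that point to each station vs reported:
  BGU: calculated 126.7 vs reported 126.7 → residual 0.0 km
  MNV: calculated 105.7 vs reported 105.7 → residual 0.0 km
  MCB: calculated 178.4 vs reported 178.4 → residual 0.0 km
  NEW: calculated 153.1 vs reported 181.4 → residual 28.3 km
BGU, MNV, MCB are mutually consistent (residuals ≈ 0); NEW is off by 28.3 km.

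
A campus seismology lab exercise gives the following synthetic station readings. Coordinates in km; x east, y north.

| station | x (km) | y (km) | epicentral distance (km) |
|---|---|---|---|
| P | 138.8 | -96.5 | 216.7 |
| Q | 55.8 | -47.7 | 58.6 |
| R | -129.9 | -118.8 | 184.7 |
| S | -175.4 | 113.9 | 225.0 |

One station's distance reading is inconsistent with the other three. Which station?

P

Solve using three stations at a time. Using Q, R, S (subtract circle equations pairwise → linear system) gives (x, y) ≈ (15.6, -5.0).
Distances from that point to each station vs reported:
  P: calculated 153.4 vs reported 216.7 → residual 63.3 km
  Q: calculated 58.6 vs reported 58.6 → residual 0.0 km
  R: calculated 184.7 vs reported 184.7 → residual 0.0 km
  S: calculated 225.0 vs reported 225.0 → residual 0.0 km
Q, R, S are mutually consistent (residuals ≈ 0); P is off by 63.3 km.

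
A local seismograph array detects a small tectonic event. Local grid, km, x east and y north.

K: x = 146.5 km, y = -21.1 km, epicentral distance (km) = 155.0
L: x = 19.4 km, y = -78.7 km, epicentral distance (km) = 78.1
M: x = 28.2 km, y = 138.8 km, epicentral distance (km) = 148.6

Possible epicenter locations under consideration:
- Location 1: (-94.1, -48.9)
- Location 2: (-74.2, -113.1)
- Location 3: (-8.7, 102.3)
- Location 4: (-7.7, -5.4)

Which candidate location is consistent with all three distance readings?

Location 4

For each candidate, compare |candidate − station| to the reported distance:
Location 1: residuals K 87.2, L 39.2, M 75.4 → max 87.2 km
Location 2: residuals K 84.1, L 21.6, M 123.3 → max 123.3 km
Location 3: residuals K 43.3, L 105.1, M 96.7 → max 105.1 km
Location 4: residuals K 0.0, L 0.0, M 0.0 → max 0.0 km
Only Location 4 has all residuals ≈ 0.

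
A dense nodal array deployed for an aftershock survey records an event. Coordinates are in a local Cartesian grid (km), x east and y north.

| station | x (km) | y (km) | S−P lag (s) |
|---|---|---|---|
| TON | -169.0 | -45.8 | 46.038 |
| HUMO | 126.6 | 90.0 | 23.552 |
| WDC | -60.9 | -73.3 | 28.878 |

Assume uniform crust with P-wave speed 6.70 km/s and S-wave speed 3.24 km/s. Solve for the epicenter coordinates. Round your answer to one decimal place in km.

(119.6, -57.6)

Distance from S−P lag: d = Δt · v_P v_S / (v_P − v_S) = Δt · (6.70·3.24)/(6.70−3.24) ≈ 6.2740·Δt.
So d_TON = 288.84, d_HUMO = 147.76, d_WDC = 181.18 km.
Circle about each station: (x + 169.0)² + (y + 45.8)² = 288.84²; (x − 126.6)² + (y − 90.0)² = 147.76²; (x + 60.9)² + (y + 73.3)² = 181.18².
Subtracting the TON equation from the HUMO and WDC equations removes the quadratic terms:
591.2 x + 271.6 y = 55064.45
216.2 x − 55.0 y = 29025.41
Solving the 2×2 system: x ≈ 119.6, y ≈ -57.6 km.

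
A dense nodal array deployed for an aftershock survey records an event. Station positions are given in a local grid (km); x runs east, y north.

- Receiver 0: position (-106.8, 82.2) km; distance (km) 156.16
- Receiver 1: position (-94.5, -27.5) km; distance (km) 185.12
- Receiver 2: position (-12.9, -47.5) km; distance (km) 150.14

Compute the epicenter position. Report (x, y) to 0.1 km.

Circle about each station: (x + 106.8)² + (y − 82.2)² = 156.16²; (x + 94.5)² + (y + 27.5)² = 185.12²; (x + 12.9)² + (y + 47.5)² = 150.14².
Subtracting pairs of circle equations eliminates x²+y² and gives linear equations (the radical axes):
24.6 x − 219.4 y = -18360.05
187.8 x − 259.4 y = -13896.49
Solving the 2×2 system: x ≈ 49.2, y ≈ 89.2 km.
Check against Receiver 0 (with the unrounded x, y): √((x + 106.8)²+(y − 82.2)²) = 156.17 ≈ 156.16 km. ✓

x ≈ 49.2 km, y ≈ 89.2 km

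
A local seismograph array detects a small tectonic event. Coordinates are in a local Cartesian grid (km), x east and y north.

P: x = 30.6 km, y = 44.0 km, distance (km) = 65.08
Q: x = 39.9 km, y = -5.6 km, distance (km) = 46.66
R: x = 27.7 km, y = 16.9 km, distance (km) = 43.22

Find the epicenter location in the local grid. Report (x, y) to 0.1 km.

Circle about each station: (x − 30.6)² + (y − 44.0)² = 65.08²; (x − 39.9)² + (y + 5.6)² = 46.66²; (x − 27.7)² + (y − 16.9)² = 43.22².
Subtracting pairs of circle equations eliminates x²+y² and gives linear equations (the radical axes):
18.6 x − 99.2 y = 809.26
-5.8 x − 54.2 y = 547.98
Solving the 2×2 system: x ≈ -6.6, y ≈ -9.4 km.
Check against P (with the unrounded x, y): √((x − 30.6)²+(y − 44.0)²) = 65.10 ≈ 65.08 km. ✓

x ≈ -6.6 km, y ≈ -9.4 km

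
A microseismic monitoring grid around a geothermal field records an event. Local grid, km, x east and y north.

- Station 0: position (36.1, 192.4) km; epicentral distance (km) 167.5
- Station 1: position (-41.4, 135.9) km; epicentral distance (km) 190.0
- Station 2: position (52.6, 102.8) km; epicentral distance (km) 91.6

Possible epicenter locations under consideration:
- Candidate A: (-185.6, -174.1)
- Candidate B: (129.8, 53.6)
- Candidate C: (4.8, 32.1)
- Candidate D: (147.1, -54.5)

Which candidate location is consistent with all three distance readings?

For each candidate, compare |candidate − station| to the reported distance:
Candidate A: residuals Station 0 260.8, Station 1 151.9, Station 2 273.7 → max 273.7 km
Candidate B: residuals Station 0 0.0, Station 1 0.0, Station 2 0.1 → max 0.1 km
Candidate C: residuals Station 0 4.2, Station 1 76.4, Station 2 6.3 → max 76.4 km
Candidate D: residuals Station 0 103.2, Station 1 77.9, Station 2 91.9 → max 103.2 km
Only Candidate B has all residuals ≈ 0.

Candidate B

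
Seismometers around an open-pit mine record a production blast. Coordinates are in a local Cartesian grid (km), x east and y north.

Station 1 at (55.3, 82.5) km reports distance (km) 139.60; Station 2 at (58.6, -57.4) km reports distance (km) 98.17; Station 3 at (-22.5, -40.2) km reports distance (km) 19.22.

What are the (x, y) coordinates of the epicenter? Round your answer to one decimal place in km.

-34.0 km east, -24.8 km north

Circle about each station: (x − 55.3)² + (y − 82.5)² = 139.60²; (x − 58.6)² + (y + 57.4)² = 98.17²; (x + 22.5)² + (y + 40.2)² = 19.22².
Subtracting pairs of circle equations eliminates x²+y² and gives linear equations (the radical axes):
6.6 x − 279.8 y = 6715.19
-155.6 x − 245.4 y = 11376.70
Solving the 2×2 system: x ≈ -34.0, y ≈ -24.8 km.
Check against Station 1 (with the unrounded x, y): √((x − 55.3)²+(y − 82.5)²) = 139.60 ≈ 139.60 km. ✓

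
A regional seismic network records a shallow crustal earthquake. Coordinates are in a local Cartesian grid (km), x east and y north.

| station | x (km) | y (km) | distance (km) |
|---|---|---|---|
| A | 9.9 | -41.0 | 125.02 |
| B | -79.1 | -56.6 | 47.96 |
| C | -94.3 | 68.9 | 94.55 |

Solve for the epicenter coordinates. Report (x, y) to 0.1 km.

Circle about each station: (x − 9.9)² + (y + 41.0)² = 125.02²; (x + 79.1)² + (y + 56.6)² = 47.96²; (x + 94.3)² + (y − 68.9)² = 94.55².
Subtracting the A equation from the B and C equations removes the quadratic terms:
-178.0 x − 31.2 y = 21011.20
-208.4 x + 219.8 y = 18550.99
Solving the 2×2 system: x ≈ -113.9, y ≈ -23.6 km.

-113.9 km east, -23.6 km north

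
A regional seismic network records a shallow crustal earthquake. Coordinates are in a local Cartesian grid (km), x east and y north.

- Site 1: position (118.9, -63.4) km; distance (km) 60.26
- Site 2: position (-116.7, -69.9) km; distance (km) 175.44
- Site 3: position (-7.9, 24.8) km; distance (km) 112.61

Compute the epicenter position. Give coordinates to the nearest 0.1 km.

Circle about each station: (x − 118.9)² + (y + 63.4)² = 60.26²; (x + 116.7)² + (y + 69.9)² = 175.44²; (x + 7.9)² + (y − 24.8)² = 112.61².
Subtracting pairs of circle equations eliminates x²+y² and gives linear equations (the radical axes):
-471.2 x − 13.0 y = -26799.80
-253.6 x + 176.4 y = -26529.06
Solving the 2×2 system: x ≈ 58.7, y ≈ -66.0 km.
Check against Site 1 (with the unrounded x, y): √((x − 118.9)²+(y + 63.4)²) = 60.26 ≈ 60.26 km. ✓

58.7 km east, -66.0 km north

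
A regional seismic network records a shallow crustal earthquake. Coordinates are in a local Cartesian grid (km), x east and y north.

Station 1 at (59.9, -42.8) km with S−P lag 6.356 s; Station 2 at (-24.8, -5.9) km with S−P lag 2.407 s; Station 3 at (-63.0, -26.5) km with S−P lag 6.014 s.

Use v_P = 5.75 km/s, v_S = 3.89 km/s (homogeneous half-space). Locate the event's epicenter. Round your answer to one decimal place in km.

(1.4, 6.4)

Distance from S−P lag: d = Δt · v_P v_S / (v_P − v_S) = Δt · (5.75·3.89)/(5.75−3.89) ≈ 12.0255·Δt.
So d_Station 1 = 76.43, d_Station 2 = 28.95, d_Station 3 = 72.32 km.
Circle about each station: (x − 59.9)² + (y + 42.8)² = 76.43²; (x + 24.8)² + (y + 5.9)² = 28.95²; (x + 63.0)² + (y + 26.5)² = 72.32².
Subtracting pairs of circle equations eliminates x²+y² and gives linear equations (the radical axes):
-169.4 x + 73.8 y = 233.44
-245.8 x + 32.6 y = -137.24
Solving the 2×2 system: x ≈ 1.4, y ≈ 6.4 km.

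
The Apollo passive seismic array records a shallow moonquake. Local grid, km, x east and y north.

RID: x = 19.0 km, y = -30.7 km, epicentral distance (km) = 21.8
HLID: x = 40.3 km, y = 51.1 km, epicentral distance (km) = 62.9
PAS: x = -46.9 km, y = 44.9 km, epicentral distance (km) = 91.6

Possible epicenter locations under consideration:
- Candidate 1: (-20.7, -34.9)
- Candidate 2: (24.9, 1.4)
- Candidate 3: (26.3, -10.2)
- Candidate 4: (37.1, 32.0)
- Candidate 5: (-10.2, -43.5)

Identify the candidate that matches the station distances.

For each candidate, compare |candidate − station| to the reported distance:
Candidate 1: residuals RID 18.1, HLID 42.5, PAS 7.6 → max 42.5 km
Candidate 2: residuals RID 10.8, HLID 10.9, PAS 7.7 → max 10.9 km
Candidate 3: residuals RID 0.0, HLID 0.0, PAS 0.0 → max 0.0 km
Candidate 4: residuals RID 43.5, HLID 43.5, PAS 6.6 → max 43.5 km
Candidate 5: residuals RID 10.1, HLID 44.3, PAS 4.1 → max 44.3 km
Only Candidate 3 has all residuals ≈ 0.

Candidate 3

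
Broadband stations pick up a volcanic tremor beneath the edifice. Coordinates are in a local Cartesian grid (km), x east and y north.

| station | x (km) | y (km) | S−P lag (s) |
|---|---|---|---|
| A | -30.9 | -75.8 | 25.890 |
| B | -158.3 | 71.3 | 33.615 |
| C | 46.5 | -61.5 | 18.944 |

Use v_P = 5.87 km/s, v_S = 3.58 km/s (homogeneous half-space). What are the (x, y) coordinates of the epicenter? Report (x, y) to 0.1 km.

150.1 km east, 78.1 km north

Distance from S−P lag: d = Δt · v_P v_S / (v_P − v_S) = Δt · (5.87·3.58)/(5.87−3.58) ≈ 9.1767·Δt.
So d_A = 237.58, d_B = 308.47, d_C = 173.84 km.
Circle about each station: (x + 30.9)² + (y + 75.8)² = 237.58²; (x + 158.3)² + (y − 71.3)² = 308.47²; (x − 46.5)² + (y + 61.5)² = 173.84².
Subtracting the A equation from the B and C equations removes the quadratic terms:
-254.8 x + 294.2 y = -15267.35
154.8 x + 28.6 y = 25467.96
Solving the 2×2 system: x ≈ 150.1, y ≈ 78.1 km.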